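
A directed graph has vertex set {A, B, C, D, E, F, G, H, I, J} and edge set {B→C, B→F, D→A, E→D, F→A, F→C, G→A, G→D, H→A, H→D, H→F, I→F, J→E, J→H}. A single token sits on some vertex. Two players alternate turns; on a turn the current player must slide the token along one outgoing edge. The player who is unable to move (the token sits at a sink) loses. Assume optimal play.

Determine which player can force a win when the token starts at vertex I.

The second player wins.

Positions with no move are L. A position that does have a move is losing for the player to move precisely when every available move leads to a winning position for the opponent. Fill in the labels:
Every edge goes from a vertex to one that appears earlier in the order C, A, F, B, D, I, E, H, J, G, so processing vertices in that order labels each vertex after all of its successors.
C: no outgoing edge → L
A: no outgoing edge → L
F: can move to A, which is L ⇒ W
B: can move to C, which is L ⇒ W
D: can move to A, which is L ⇒ W
I: the only move is to F(W), a W ⇒ L
E: the only move is to D(W), a W ⇒ L
H: can move to A, which is L ⇒ W
J: can move to E, which is L ⇒ W
G: can move to A, which is L ⇒ W
Every move from I reaches a W position, so the mover loses.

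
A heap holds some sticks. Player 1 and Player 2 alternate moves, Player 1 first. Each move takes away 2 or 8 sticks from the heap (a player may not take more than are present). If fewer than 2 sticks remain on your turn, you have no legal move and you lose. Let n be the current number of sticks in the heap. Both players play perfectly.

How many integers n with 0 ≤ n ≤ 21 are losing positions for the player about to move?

Work bottom-up. With no move the player to move loses. Otherwise the position is W if at least one move leads to an L position for the opponent, and L if every move leads to a W.
n=0: no move → L
n=1: no move → L
n=2: W (go to 0, an L position)
n=3: W (go to 1, an L position)
n=4: L (sole option 2(W) is W)
n=5: L (sole option 3(W) is W)
n=6: W (go to 4, an L position)
n=7: W (go to 5, an L position)
n=8: W (go to 0, an L position)
n=9: W (go to 1, an L position)
n=10: L (options 8(W), 2(W) are all W)
n=11: L (options 9(W), 3(W) are all W)
n=12: W (go to 10, an L position)
n=13: W (go to 11, an L position)
n=14: L (options 12(W), 6(W) are all W)
n=15: L (options 13(W), 7(W) are all W)
n=16: W (go to 14, an L position)
n=17: W (go to 15, an L position)
n=18: W (go to 10, an L position)
n=19: W (go to 11, an L position)
n=20: L (options 18(W), 12(W) are all W)
n=21: L (options 19(W), 13(W) are all W)
L entries with 0 ≤ n ≤ 21: n = 0, 1, 4, 5, 10, 11, 14, 15, 20, 21; that makes 10.

10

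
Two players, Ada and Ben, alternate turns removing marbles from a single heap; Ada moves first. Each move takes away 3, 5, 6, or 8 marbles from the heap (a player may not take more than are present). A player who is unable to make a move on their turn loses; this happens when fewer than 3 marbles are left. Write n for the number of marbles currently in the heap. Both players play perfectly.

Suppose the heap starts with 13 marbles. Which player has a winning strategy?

Ben wins.

Compute win/loss labels from the base case upward. A position with no move is L. Any other position is W if it can reach an L in one move, else L.
n=0: no move → L
n=1: no move → L
n=2: no move → L
n=3: W (go to 0, an L position)
n=4: W (go to 1, an L position)
n=5: W (go to 2, an L position)
n=6: W (go to 1, an L position)
n=7: W (go to 2, an L position)
n=8: W (go to 2, an L position)
n=9: W (go to 1, an L position)
n=10: W (go to 2, an L position)
n=11: L (options 8(W), 6(W), 5(W), 3(W) are all W)
n=12: L (options 9(W), 7(W), 6(W), 4(W) are all W)
n=13: L (options 10(W), 8(W), 7(W), 5(W) are all W)
The starting position 13 is L: whatever Ada does, the opponent receives a W position.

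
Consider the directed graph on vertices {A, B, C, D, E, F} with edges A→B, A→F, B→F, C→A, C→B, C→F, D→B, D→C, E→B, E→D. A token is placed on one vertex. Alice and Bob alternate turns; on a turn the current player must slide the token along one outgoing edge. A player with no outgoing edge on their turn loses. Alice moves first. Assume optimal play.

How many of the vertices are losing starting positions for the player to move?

Work bottom-up. With no move the player to move loses. Otherwise the position is W if at least one move leads to an L position for the opponent, and L if every move leads to a W.
Every edge goes from a vertex to one that appears earlier in the order F, B, A, C, D, E, so processing vertices in that order labels each vertex after all of its successors.
F: no outgoing edge → L
B: →F(L), so W
A: →F(L), so W
C: →F(L), so W
D: →C(W), B(W) — all W, so L
E: →D(L), so W
The L vertices are D, F; that is 2 in all.

2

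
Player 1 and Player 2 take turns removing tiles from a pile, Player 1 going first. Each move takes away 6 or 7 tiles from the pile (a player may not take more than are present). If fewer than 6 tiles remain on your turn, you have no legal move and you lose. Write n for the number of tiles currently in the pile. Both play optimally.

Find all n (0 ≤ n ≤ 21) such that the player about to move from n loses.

0, 1, 2, 3, 4, 5, 13, 14, 15, 16, 17, 18

Positions with no move are L. A position that does have a move is losing for the player to move precisely when every available move leads to a winning position for the opponent. Fill in the labels:
n=0: no move → L
n=1: no move → L
n=2: no move → L
n=3: no move → L
n=4: no move → L
n=5: no move → L
n=6: reaches L-position 0 → W
n=7: reaches L-position 1 → W
n=8: reaches L-position 2 → W
n=9: reaches L-position 3 → W
n=10: reaches L-position 4 → W
n=11: reaches L-position 5 → W
n=12: reaches L-position 5 → W
n=13: only reaches 7(W), 6(W), all W → L
n=14: only reaches 8(W), 7(W), all W → L
n=15: only reaches 9(W), 8(W), all W → L
n=16: only reaches 10(W), 9(W), all W → L
n=17: only reaches 11(W), 10(W), all W → L
n=18: only reaches 12(W), 11(W), all W → L
n=19: reaches L-position 13 → W
n=20: reaches L-position 14 → W
n=21: reaches L-position 15 → W
The losing starting values of n are exactly the entries labelled L in this table (12 of them).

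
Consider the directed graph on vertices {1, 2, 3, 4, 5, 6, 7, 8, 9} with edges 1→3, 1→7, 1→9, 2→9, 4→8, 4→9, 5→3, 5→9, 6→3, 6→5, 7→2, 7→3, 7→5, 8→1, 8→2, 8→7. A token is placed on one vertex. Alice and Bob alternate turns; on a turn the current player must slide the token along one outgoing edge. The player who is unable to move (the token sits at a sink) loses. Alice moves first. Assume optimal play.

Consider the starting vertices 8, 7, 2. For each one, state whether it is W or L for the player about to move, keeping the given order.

Use the standard recursion: the mover loses at a terminal position; elsewhere, the mover wins exactly when some move hands the opponent an L position.
Every edge goes from a vertex to one that appears earlier in the order 9, 3, 5, 2, 7, 1, 8, 6, 4, so processing vertices in that order labels each vertex after all of its successors.
9: no outgoing edge → L
3: no outgoing edge → L
5: reaches L-position 3 → W
2: reaches L-position 9 → W
7: reaches L-position 3 → W
1: reaches L-position 3 → W
8: only reaches 1(W), 7(W), 2(W), all W → L
6: reaches L-position 3 → W
4: reaches L-position 8 → W

8: L, 7: W, 2: W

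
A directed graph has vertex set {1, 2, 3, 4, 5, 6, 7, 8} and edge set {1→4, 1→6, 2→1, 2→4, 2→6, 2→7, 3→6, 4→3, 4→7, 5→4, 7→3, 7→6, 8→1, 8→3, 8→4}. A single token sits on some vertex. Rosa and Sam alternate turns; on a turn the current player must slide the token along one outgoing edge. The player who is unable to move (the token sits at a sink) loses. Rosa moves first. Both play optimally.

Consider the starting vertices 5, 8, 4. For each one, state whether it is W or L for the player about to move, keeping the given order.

Build the W/L table. Terminal = L. A non-terminal position is W if it has a move to some L; otherwise it is L.
Every edge goes from a vertex to one that appears earlier in the order 6, 3, 7, 4, 1, 8, 5, 2, so processing vertices in that order labels each vertex after all of its successors.
6: no outgoing edge → L
3: →6(L), so W
7: →6(L), so W
4: →7(W), 3(W) — all W, so L
1: →4(L), so W
8: →4(L), so W
5: →4(L), so W
2: →4(L), so W

5: W, 8: W, 4: L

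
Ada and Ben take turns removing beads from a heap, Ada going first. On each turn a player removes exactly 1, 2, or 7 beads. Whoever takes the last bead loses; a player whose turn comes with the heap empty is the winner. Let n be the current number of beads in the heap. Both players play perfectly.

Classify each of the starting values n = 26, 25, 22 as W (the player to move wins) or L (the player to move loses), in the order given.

Label each position W (a win for the player to move) or L (a loss). A position with no legal move is W; any other position is W exactly when some move reaches an L, and L when every move reaches a W.
n=0: no move; the opponent has just taken the last bead and therefore loses → W
n=1: the only move is to 0(W), a W ⇒ L
n=2: can move to 1, which is L ⇒ W
n=3: can move to 1, which is L ⇒ W
n=4: moves to 3(W), 2(W); every one is W ⇒ L
n=5: can move to 4, which is L ⇒ W
n=6: can move to 4, which is L ⇒ W
n=7: moves to 6(W), 5(W), 0(W); every one is W ⇒ L
n=8: can move to 7, which is L ⇒ W
n=9: can move to 7, which is L ⇒ W
n=10: moves to 9(W), 8(W), 3(W); every one is W ⇒ L
n=11: can move to 10, which is L ⇒ W
n=12: can move to 10, which is L ⇒ W
n=13: moves to 12(W), 11(W), 6(W); every one is W ⇒ L
n=14: can move to 13, which is L ⇒ W
n=15: can move to 13, which is L ⇒ W
n=16: moves to 15(W), 14(W), 9(W); every one is W ⇒ L
n=17: can move to 16, which is L ⇒ W
n=18: can move to 16, which is L ⇒ W
n=19: moves to 18(W), 17(W), 12(W); every one is W ⇒ L
n=20: can move to 19, which is L ⇒ W
n=21: can move to 19, which is L ⇒ W
n=22: moves to 21(W), 20(W), 15(W); every one is W ⇒ L
n=23: can move to 22, which is L ⇒ W
n=24: can move to 22, which is L ⇒ W
n=25: moves to 24(W), 23(W), 18(W); every one is W ⇒ L
n=26: can move to 25, which is L ⇒ W

26: W, 25: L, 22: L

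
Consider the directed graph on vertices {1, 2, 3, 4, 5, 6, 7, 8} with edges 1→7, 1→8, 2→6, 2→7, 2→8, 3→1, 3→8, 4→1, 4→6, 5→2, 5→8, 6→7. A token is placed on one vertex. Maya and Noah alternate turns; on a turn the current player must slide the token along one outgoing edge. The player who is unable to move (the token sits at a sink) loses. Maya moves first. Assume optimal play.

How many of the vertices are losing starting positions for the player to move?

3

Compute win/loss labels from the base case upward. A position with no move is L. Any other position is W if it can reach an L in one move, else L.
Every edge goes from a vertex to one that appears earlier in the order 7, 8, 1, 6, 2, 4, 5, 3, so processing vertices in that order labels each vertex after all of its successors.
7: no outgoing edge → L
8: no outgoing edge → L
1: →8(L), so W
6: →7(L), so W
2: →8(L), so W
4: →6(W), 1(W) — all W, so L
5: →8(L), so W
3: →8(L), so W
The L vertices are 4, 7, 8; that is 3 in all.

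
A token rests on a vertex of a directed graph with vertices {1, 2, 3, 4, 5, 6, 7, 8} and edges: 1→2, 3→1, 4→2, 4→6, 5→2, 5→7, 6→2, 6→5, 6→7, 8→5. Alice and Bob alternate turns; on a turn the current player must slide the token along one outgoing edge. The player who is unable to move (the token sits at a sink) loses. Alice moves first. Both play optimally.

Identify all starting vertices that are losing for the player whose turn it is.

Build the W/L table. Terminal = L. A non-terminal position is W if it has a move to some L; otherwise it is L.
Every edge goes from a vertex to one that appears earlier in the order 7, 2, 5, 1, 6, 8, 4, 3, so processing vertices in that order labels each vertex after all of its successors.
7: no outgoing edge → L
2: no outgoing edge → L
5: can move to 2, which is L ⇒ W
1: can move to 2, which is L ⇒ W
6: can move to 2, which is L ⇒ W
8: the only move is to 5(W), a W ⇒ L
4: can move to 2, which is L ⇒ W
3: the only move is to 1(W), a W ⇒ L
The losing starting vertices are exactly the entries labelled L in this table (4 of them).

2, 3, 7, 8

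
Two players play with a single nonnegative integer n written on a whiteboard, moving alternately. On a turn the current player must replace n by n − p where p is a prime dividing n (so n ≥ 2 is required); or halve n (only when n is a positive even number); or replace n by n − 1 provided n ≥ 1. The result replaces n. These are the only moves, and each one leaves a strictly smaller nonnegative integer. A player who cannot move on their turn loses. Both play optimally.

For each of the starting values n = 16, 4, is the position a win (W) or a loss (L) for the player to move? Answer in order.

Build the W/L table. Terminal = L. A non-terminal position is W if it has a move to some L; otherwise it is L.
n=0: no move → L
n=1: reaches L-position 0 → W
n=2: reaches L-position 0 → W
n=3: reaches L-position 0 → W
n=4: only reaches 2(W), 3(W), all W → L
n=5: reaches L-position 0 → W
n=6: reaches L-position 4 → W
n=7: reaches L-position 0 → W
n=8: reaches L-position 4 → W
n=9: only reaches 6(W), 8(W), all W → L
n=10: reaches L-position 9 → W
n=11: reaches L-position 0 → W
n=12: reaches L-position 9 → W
n=13: reaches L-position 0 → W
n=14: only reaches 7(W), 12(W), 13(W), all W → L
n=15: reaches L-position 14 → W
n=16: reaches L-position 14 → W

16: W, 4: L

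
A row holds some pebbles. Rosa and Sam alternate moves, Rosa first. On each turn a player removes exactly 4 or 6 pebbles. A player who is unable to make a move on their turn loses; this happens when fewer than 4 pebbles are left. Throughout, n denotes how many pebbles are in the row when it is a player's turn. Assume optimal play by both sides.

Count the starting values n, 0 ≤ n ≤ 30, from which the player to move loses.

13

Label each position W (a win for the player to move) or L (a loss). A position with no legal move is L; any other position is W exactly when some move reaches an L, and L when every move reaches a W.
n=0: no move → L
n=1: no move → L
n=2: no move → L
n=3: no move → L
n=4: can move to 0, which is L ⇒ W
n=5: can move to 1, which is L ⇒ W
n=6: can move to 2, which is L ⇒ W
n=7: can move to 3, which is L ⇒ W
n=8: can move to 2, which is L ⇒ W
n=9: can move to 3, which is L ⇒ W
n=10: moves to 6(W), 4(W); every one is W ⇒ L
n=11: moves to 7(W), 5(W); every one is W ⇒ L
n=12: moves to 8(W), 6(W); every one is W ⇒ L
n=13: moves to 9(W), 7(W); every one is W ⇒ L
n=14: can move to 10, which is L ⇒ W
n=15: can move to 11, which is L ⇒ W
n=16: can move to 12, which is L ⇒ W
n=17: can move to 13, which is L ⇒ W
n=18: can move to 12, which is L ⇒ W
n=19: can move to 13, which is L ⇒ W
n=20: moves to 16(W), 14(W); every one is W ⇒ L
n=21: moves to 17(W), 15(W); every one is W ⇒ L
n=22: moves to 18(W), 16(W); every one is W ⇒ L
n=23: moves to 19(W), 17(W); every one is W ⇒ L
n=24: can move to 20, which is L ⇒ W
n=25: can move to 21, which is L ⇒ W
n=26: can move to 22, which is L ⇒ W
n=27: can move to 23, which is L ⇒ W
n=28: can move to 22, which is L ⇒ W
n=29: can move to 23, which is L ⇒ W
n=30: moves to 26(W), 24(W); every one is W ⇒ L
L entries with 0 ≤ n ≤ 30: n = 0, 1, 2, 3, 10, 11, 12, 13, 20, 21, 22, 23, 30; that makes 13.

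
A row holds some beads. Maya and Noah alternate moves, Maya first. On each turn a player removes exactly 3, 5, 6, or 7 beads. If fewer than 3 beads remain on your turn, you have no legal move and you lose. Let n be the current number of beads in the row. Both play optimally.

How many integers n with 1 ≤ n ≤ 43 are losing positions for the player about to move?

Classify positions by backward induction: terminal positions (no move available) are L. From any other position, the mover wins iff some move reaches an L.
n=0: no move → L
n=1: no move → L
n=2: no move → L
n=3: →0(L), so W
n=4: →1(L), so W
n=5: →2(L), so W
n=6: →1(L), so W
n=7: →2(L), so W
n=8: →2(L), so W
n=9: →2(L), so W
n=10: →7(W), 5(W), 4(W), 3(W) — all W, so L
n=11: →8(W), 6(W), 5(W), 4(W) — all W, so L
n=12: →9(W), 7(W), 6(W), 5(W) — all W, so L
n=13: →10(L), so W
n=14: →11(L), so W
n=15: →12(L), so W
n=16: →11(L), so W
n=17: →12(L), so W
n=18: →12(L), so W
n=19: →12(L), so W
n=20: →17(W), 15(W), 14(W), 13(W) — all W, so L
n=21: →18(W), 16(W), 15(W), 14(W) — all W, so L
n=22: →19(W), 17(W), 16(W), 15(W) — all W, so L
n=23: →20(L), so W
n=24: →21(L), so W
n=25: →22(L), so W
n=26: →21(L), so W
n=27: →22(L), so W
n=28: →22(L), so W
n=29: →22(L), so W
n=30: →27(W), 25(W), 24(W), 23(W) — all W, so L
n=31: →28(W), 26(W), 25(W), 24(W) — all W, so L
n=32: →29(W), 27(W), 26(W), 25(W) — all W, so L
n=33: →30(L), so W
n=34: →31(L), so W
n=35: →32(L), so W
n=36: →31(L), so W
n=37: →32(L), so W
n=38: →32(L), so W
n=39: →32(L), so W
n=40: →37(W), 35(W), 34(W), 33(W) — all W, so L
n=41: →38(W), 36(W), 35(W), 34(W) — all W, so L
n=42: →39(W), 37(W), 36(W), 35(W) — all W, so L
n=43: →40(L), so W
L entries with 1 ≤ n ≤ 43 (n=0 is outside the asked range and is not counted): n = 1, 2, 10, 11, 12, 20, 21, 22, 30, 31, 32, 40, 41, 42; that makes 14.

14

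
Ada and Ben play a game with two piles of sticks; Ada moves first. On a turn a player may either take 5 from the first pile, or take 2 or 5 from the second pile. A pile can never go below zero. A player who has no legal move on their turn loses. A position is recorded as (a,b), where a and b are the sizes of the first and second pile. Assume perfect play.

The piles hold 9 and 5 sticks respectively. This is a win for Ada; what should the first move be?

Classify positions by backward induction: terminal positions (no move available) are L. From any other position, the mover wins iff some move reaches an L.
No move ever increases a pile, so every position that can arise here has a ≤ 9 and b ≤ 5; it is enough to label the cells with 0 ≤ a ≤ 9 and 0 ≤ b ≤ 5.
Every move lowers a or b (never raises either), so fill the grid row by row in increasing a, and left to right within a row: each cell's successors are then already labelled.
      b=0  b=1  b=2  b=3  b=4  b=5
a=0:    L    L    W    W    L    W
a=1:    L    L    W    W    L    W
a=2:    L    L    W    W    L    W
a=3:    L    L    W    W    L    W
a=4:    L    L    W    W    L    W
a=5:    W    W    L    L    W    W
a=6:    W    W    L    L    W    W
a=7:    W    W    L    L    W    W
a=8:    W    W    L    L    W    W
a=9:    W    W    L    L    W    W
Cells with no legal move (terminal, hence L): (0,0), (0,1), (1,0), (1,1), (2,0), (2,1), (3,0), (3,1), (4,0), (4,1).
The remaining L cells, each justified by listing all of its moves:
(0,4): L (sole option (0,2)(W) is W)
(1,4): L (sole option (1,2)(W) is W)
(2,4): L (sole option (2,2)(W) is W)
(3,4): L (sole option (3,2)(W) is W)
(4,4): L (sole option (4,2)(W) is W)
(5,2): L (options (0,2)(W), (5,0)(W) are all W)
(5,3): L (options (0,3)(W), (5,1)(W) are all W)
(6,2): L (options (1,2)(W), (6,0)(W) are all W)
(6,3): L (options (1,3)(W), (6,1)(W) are all W)
(7,2): L (options (2,2)(W), (7,0)(W) are all W)
(7,3): L (options (2,3)(W), (7,1)(W) are all W)
(8,2): L (options (3,2)(W), (8,0)(W) are all W)
(8,3): L (options (3,3)(W), (8,1)(W) are all W)
(9,2): L (options (4,2)(W), (9,0)(W) are all W)
(9,3): L (options (4,3)(W), (9,1)(W) are all W)
Every other cell has at least one move into one of the L cells above, so it is W.
From (9,5), the L positions reachable in one move are: (9,3).

Move to (9,3).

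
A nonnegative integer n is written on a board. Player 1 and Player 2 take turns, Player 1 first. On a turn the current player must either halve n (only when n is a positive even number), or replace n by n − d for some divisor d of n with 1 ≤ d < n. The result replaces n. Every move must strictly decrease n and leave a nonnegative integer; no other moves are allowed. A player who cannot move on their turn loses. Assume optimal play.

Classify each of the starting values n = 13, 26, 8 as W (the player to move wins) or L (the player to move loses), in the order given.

13: L, 26: W, 8: W

Compute win/loss labels from the base case upward. A position with no move is L. Any other position is W if it can reach an L in one move, else L.
n=0: no move → L
n=1: no move → L
n=2: can move to 1, which is L ⇒ W
n=3: the only move is to 2(W), a W ⇒ L
n=4: can move to 3, which is L ⇒ W
n=5: the only move is to 4(W), a W ⇒ L
n=6: can move to 3, which is L ⇒ W
n=7: the only move is to 6(W), a W ⇒ L
n=8: can move to 7, which is L ⇒ W
n=9: moves to 6(W), 8(W); every one is W ⇒ L
n=10: can move to 5, which is L ⇒ W
n=11: the only move is to 10(W), a W ⇒ L
n=12: can move to 9, which is L ⇒ W
n=13: the only move is to 12(W), a W ⇒ L
n=14: can move to 7, which is L ⇒ W
n=15: moves to 10(W), 12(W), 14(W); every one is W ⇒ L
n=16: can move to 15, which is L ⇒ W
n=17: the only move is to 16(W), a W ⇒ L
n=18: can move to 9, which is L ⇒ W
n=19: the only move is to 18(W), a W ⇒ L
n=20: can move to 15, which is L ⇒ W
n=21: moves to 14(W), 18(W), 20(W); every one is W ⇒ L
n=22: can move to 11, which is L ⇒ W
n=23: the only move is to 22(W), a W ⇒ L
n=24: can move to 21, which is L ⇒ W
n=25: moves to 20(W), 24(W); every one is W ⇒ L
n=26: can move to 13, which is L ⇒ W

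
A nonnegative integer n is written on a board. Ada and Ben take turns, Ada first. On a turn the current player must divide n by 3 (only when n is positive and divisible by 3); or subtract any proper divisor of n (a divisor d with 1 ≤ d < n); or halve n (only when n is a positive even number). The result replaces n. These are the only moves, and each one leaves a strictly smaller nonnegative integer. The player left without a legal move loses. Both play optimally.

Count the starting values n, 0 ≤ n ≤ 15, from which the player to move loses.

8

Positions with no move are L. A position that does have a move is losing for the player to move precisely when every available move leads to a winning position for the opponent. Fill in the labels:
n=0: no move → L
n=1: no move → L
n=2: can move to 1, which is L ⇒ W
n=3: can move to 1, which is L ⇒ W
n=4: moves to 2(W), 3(W); every one is W ⇒ L
n=5: can move to 4, which is L ⇒ W
n=6: can move to 4, which is L ⇒ W
n=7: the only move is to 6(W), a W ⇒ L
n=8: can move to 4, which is L ⇒ W
n=9: moves to 3(W), 6(W), 8(W); every one is W ⇒ L
n=10: can move to 9, which is L ⇒ W
n=11: the only move is to 10(W), a W ⇒ L
n=12: can move to 4, which is L ⇒ W
n=13: the only move is to 12(W), a W ⇒ L
n=14: can move to 7, which is L ⇒ W
n=15: moves to 5(W), 10(W), 12(W), 14(W); every one is W ⇒ L
L entries with 0 ≤ n ≤ 15: n = 0, 1, 4, 7, 9, 11, 13, 15; that makes 8.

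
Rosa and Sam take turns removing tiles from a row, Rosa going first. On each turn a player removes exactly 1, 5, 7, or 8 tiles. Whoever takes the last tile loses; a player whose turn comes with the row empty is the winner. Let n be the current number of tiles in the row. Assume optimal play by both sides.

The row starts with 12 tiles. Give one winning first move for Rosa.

Positions with no move are W. A position that does have a move is losing for the player to move precisely when every available move leads to a winning position for the opponent. Fill in the labels:
n=0: no move; the opponent has just taken the last tile and therefore loses → W
n=1: →0(W) only, which is W, so L
n=2: →1(L), so W
n=3: →2(W) only, which is W, so L
n=4: →3(L), so W
n=5: →4(W), 0(W) — all W, so L
n=6: →5(L), so W
n=7: →6(W), 2(W), 0(W) — all W, so L
n=8: →7(L), so W
n=9: →1(L), so W
n=10: →5(L), so W
n=11: →3(L), so W
n=12: →7(L), so W
From 12, the L positions reachable in one move are: 7, 5. Any move reaching one of these is winning.

Remove 5, leaving 7.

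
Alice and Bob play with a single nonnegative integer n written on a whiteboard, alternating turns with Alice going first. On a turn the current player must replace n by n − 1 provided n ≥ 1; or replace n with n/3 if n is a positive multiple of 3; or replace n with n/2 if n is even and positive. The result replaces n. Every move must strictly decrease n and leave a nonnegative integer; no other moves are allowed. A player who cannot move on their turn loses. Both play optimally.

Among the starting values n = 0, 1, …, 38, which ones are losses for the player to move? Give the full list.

0, 2, 5, 7, 9, 11, 13, 16, 19, 23, 25, 28, 30, 34, 36

Build the W/L table. Terminal = L. A non-terminal position is W if it has a move to some L; otherwise it is L.
n=0: no move → L
n=1: →0(L), so W
n=2: →1(W) only, which is W, so L
n=3: →2(L), so W
n=4: →2(L), so W
n=5: →4(W) only, which is W, so L
n=6: →2(L), so W
n=7: →6(W) only, which is W, so L
n=8: →7(L), so W
n=9: →3(W), 8(W) — all W, so L
n=10: →5(L), so W
n=11: →10(W) only, which is W, so L
n=12: →11(L), so W
n=13: →12(W) only, which is W, so L
n=14: →7(L), so W
n=15: →5(L), so W
n=16: →8(W), 15(W) — all W, so L
n=17: →16(L), so W
n=18: →9(L), so W
n=19: →18(W) only, which is W, so L
n=20: →19(L), so W
n=21: →7(L), so W
n=22: →11(L), so W
n=23: →22(W) only, which is W, so L
n=24: →23(L), so W
n=25: →24(W) only, which is W, so L
n=26: →13(L), so W
n=27: →9(L), so W
n=28: →14(W), 27(W) — all W, so L
n=29: →28(L), so W
n=30: →10(W), 15(W), 29(W) — all W, so L
n=31: →30(L), so W
n=32: →16(L), so W
n=33: →11(L), so W
n=34: →17(W), 33(W) — all W, so L
n=35: →34(L), so W
n=36: →12(W), 18(W), 35(W) — all W, so L
n=37: →36(L), so W
n=38: →19(L), so W
The losing starting values of n are exactly the entries labelled L in this table (15 of them).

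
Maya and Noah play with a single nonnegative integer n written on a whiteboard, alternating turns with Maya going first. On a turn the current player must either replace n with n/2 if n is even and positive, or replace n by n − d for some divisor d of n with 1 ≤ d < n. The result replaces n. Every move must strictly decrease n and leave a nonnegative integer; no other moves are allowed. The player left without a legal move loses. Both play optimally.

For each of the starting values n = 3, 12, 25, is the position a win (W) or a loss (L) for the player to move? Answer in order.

Classify positions by backward induction: terminal positions (no move available) are L. From any other position, the mover wins iff some move reaches an L.
n=0: no move → L
n=1: no move → L
n=2: W (go to 1, an L position)
n=3: L (sole option 2(W) is W)
n=4: W (go to 3, an L position)
n=5: L (sole option 4(W) is W)
n=6: W (go to 3, an L position)
n=7: L (sole option 6(W) is W)
n=8: W (go to 7, an L position)
n=9: L (options 6(W), 8(W) are all W)
n=10: W (go to 5, an L position)
n=11: L (sole option 10(W) is W)
n=12: W (go to 9, an L position)
n=13: L (sole option 12(W) is W)
n=14: W (go to 7, an L position)
n=15: L (options 10(W), 12(W), 14(W) are all W)
n=16: W (go to 15, an L position)
n=17: L (sole option 16(W) is W)
n=18: W (go to 9, an L position)
n=19: L (sole option 18(W) is W)
n=20: W (go to 15, an L position)
n=21: L (options 14(W), 18(W), 20(W) are all W)
n=22: W (go to 11, an L position)
n=23: L (sole option 22(W) is W)
n=24: W (go to 21, an L position)
n=25: L (options 20(W), 24(W) are all W)

3: L, 12: W, 25: L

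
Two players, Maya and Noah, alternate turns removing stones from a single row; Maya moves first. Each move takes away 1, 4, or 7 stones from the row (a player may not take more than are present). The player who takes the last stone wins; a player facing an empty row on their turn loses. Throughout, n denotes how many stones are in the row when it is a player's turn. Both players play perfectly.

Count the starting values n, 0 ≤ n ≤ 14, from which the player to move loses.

Work bottom-up. With no move the player to move loses. Otherwise the position is W if at least one move leads to an L position for the opponent, and L if every move leads to a W.
n=0: no move → L
n=1: reaches L-position 0 → W
n=2: only reaches 1(W), which is W → L
n=3: reaches L-position 2 → W
n=4: reaches L-position 0 → W
n=5: only reaches 4(W), 1(W), all W → L
n=6: reaches L-position 5 → W
n=7: reaches L-position 0 → W
n=8: only reaches 7(W), 4(W), 1(W), all W → L
n=9: reaches L-position 8 → W
n=10: only reaches 9(W), 6(W), 3(W), all W → L
n=11: reaches L-position 10 → W
n=12: reaches L-position 8 → W
n=13: only reaches 12(W), 9(W), 6(W), all W → L
n=14: reaches L-position 13 → W
L entries with 0 ≤ n ≤ 14: n = 0, 2, 5, 8, 10, 13; that makes 6.

6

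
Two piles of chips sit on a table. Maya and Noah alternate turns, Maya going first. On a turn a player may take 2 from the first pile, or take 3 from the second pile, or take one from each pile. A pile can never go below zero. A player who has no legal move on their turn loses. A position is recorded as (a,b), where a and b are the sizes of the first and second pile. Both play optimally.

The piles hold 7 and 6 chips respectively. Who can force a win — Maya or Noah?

Noah wins.

Positions with no move are L. A position that does have a move is losing for the player to move precisely when every available move leads to a winning position for the opponent. Fill in the labels:
No move ever increases a pile, so every position that can arise here has a ≤ 7 and b ≤ 6; it is enough to label the cells with 0 ≤ a ≤ 7 and 0 ≤ b ≤ 6.
Every move lowers a or b (never raises either), so fill the grid row by row in increasing a, and left to right within a row: each cell's successors are then already labelled.
      b=0  b=1  b=2  b=3  b=4  b=5  b=6
a=0:    L    L    L    W    W    W    L
a=1:    L    W    W    W    L    L    L
a=2:    W    W    W    L    L    W    W
a=3:    W    L    L    L    W    W    W
a=4:    L    L    W    W    W    L    L
a=5:    L    W    W    W    L    L    W
a=6:    W    W    L    L    L    W    W
a=7:    W    L    L    W    W    W    L
Cells with no legal move (terminal, hence L): (0,0), (0,1), (0,2), (1,0).
The remaining L cells, each justified by listing all of its moves:
(0,6): →(0,3)(W) only, which is W, so L
(1,4): →(1,1)(W), (0,3)(W) — all W, so L
(1,5): →(1,2)(W), (0,4)(W) — all W, so L
(1,6): →(1,3)(W), (0,5)(W) — all W, so L
(2,3): →(0,3)(W), (2,0)(W), (1,2)(W) — all W, so L
(2,4): →(0,4)(W), (2,1)(W), (1,3)(W) — all W, so L
(3,1): →(1,1)(W), (2,0)(W) — all W, so L
(3,2): →(1,2)(W), (2,1)(W) — all W, so L
(3,3): →(1,3)(W), (3,0)(W), (2,2)(W) — all W, so L
(4,0): →(2,0)(W) only, which is W, so L
(4,1): →(2,1)(W), (3,0)(W) — all W, so L
(4,5): →(2,5)(W), (4,2)(W), (3,4)(W) — all W, so L
(4,6): →(2,6)(W), (4,3)(W), (3,5)(W) — all W, so L
(5,0): →(3,0)(W) only, which is W, so L
(5,4): →(3,4)(W), (5,1)(W), (4,3)(W) — all W, so L
(5,5): →(3,5)(W), (5,2)(W), (4,4)(W) — all W, so L
(6,2): →(4,2)(W), (5,1)(W) — all W, so L
(6,3): →(4,3)(W), (6,0)(W), (5,2)(W) — all W, so L
(6,4): →(4,4)(W), (6,1)(W), (5,3)(W) — all W, so L
(7,1): →(5,1)(W), (6,0)(W) — all W, so L
(7,2): →(5,2)(W), (6,1)(W) — all W, so L
(7,6): →(5,6)(W), (7,3)(W), (6,5)(W) — all W, so L
Every other cell has at least one move into one of the L cells above, so it is W.
The starting position (7,6) is L: whatever Maya does, the opponent receives a W position.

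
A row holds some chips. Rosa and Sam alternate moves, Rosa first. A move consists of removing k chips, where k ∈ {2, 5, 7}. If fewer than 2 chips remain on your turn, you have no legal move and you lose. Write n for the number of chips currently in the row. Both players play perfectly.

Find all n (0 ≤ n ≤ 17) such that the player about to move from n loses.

Positions with no move are L. A position that does have a move is losing for the player to move precisely when every available move leads to a winning position for the opponent. Fill in the labels:
n=0: no move → L
n=1: no move → L
n=2: reaches L-position 0 → W
n=3: reaches L-position 1 → W
n=4: only reaches 2(W), which is W → L
n=5: reaches L-position 0 → W
n=6: reaches L-position 4 → W
n=7: reaches L-position 0 → W
n=8: reaches L-position 1 → W
n=9: reaches L-position 4 → W
n=10: only reaches 8(W), 5(W), 3(W), all W → L
n=11: reaches L-position 4 → W
n=12: reaches L-position 10 → W
n=13: only reaches 11(W), 8(W), 6(W), all W → L
n=14: only reaches 12(W), 9(W), 7(W), all W → L
n=15: reaches L-position 13 → W
n=16: reaches L-position 14 → W
n=17: reaches L-position 10 → W
Reading off the rows marked L gives the requested list; there are 6 such values of n.

0, 1, 4, 10, 13, 14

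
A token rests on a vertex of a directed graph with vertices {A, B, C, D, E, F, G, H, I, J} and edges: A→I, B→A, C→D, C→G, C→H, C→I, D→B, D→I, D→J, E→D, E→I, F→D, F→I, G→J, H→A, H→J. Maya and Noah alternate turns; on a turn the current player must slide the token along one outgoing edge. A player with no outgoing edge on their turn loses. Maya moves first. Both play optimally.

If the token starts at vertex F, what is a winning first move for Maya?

Move to I.

Classify positions by backward induction: terminal positions (no move available) are L. From any other position, the mover wins iff some move reaches an L.
Every edge goes from a vertex to one that appears earlier in the order J, I, A, B, D, F, E, G, H, C, so processing vertices in that order labels each vertex after all of its successors.
J: no outgoing edge → L
I: no outgoing edge → L
A: →I(L), so W
B: →A(W) only, which is W, so L
D: →B(L), so W
F: →I(L), so W
E: →I(L), so W
G: →J(L), so W
H: →J(L), so W
C: →I(L), so W
From F, the L positions reachable in one move are: I.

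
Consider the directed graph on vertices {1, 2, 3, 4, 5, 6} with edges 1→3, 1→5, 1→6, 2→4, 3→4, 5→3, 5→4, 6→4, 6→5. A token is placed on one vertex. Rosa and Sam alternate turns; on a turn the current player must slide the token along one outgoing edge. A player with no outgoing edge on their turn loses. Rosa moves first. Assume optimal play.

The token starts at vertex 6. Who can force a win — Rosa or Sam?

Build the W/L table. Terminal = L. A non-terminal position is W if it has a move to some L; otherwise it is L.
Every edge goes from a vertex to one that appears earlier in the order 4, 3, 5, 2, 6, 1, so processing vertices in that order labels each vertex after all of its successors.
4: no outgoing edge → L
3: can move to 4, which is L ⇒ W
5: can move to 4, which is L ⇒ W
2: can move to 4, which is L ⇒ W
6: can move to 4, which is L ⇒ W
1: moves to 6(W), 5(W), 3(W); every one is W ⇒ L
From 6 Rosa can move to 4, reaching an L position.

Rosa wins.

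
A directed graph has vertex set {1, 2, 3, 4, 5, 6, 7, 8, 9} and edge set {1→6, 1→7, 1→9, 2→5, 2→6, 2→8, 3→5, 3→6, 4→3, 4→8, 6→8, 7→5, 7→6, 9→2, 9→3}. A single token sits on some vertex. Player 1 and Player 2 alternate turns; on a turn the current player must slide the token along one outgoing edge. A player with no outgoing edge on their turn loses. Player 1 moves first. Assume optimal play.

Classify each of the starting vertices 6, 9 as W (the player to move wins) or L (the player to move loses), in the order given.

Use the standard recursion: the mover loses at a terminal position; elsewhere, the mover wins exactly when some move hands the opponent an L position.
Every edge goes from a vertex to one that appears earlier in the order 5, 8, 6, 2, 3, 9, 4, 7, 1, so processing vertices in that order labels each vertex after all of its successors.
5: no outgoing edge → L
8: no outgoing edge → L
6: can move to 8, which is L ⇒ W
2: can move to 8, which is L ⇒ W
3: can move to 5, which is L ⇒ W
9: moves to 3(W), 2(W); every one is W ⇒ L
4: can move to 8, which is L ⇒ W
7: can move to 5, which is L ⇒ W
1: can move to 9, which is L ⇒ W

6: W, 9: L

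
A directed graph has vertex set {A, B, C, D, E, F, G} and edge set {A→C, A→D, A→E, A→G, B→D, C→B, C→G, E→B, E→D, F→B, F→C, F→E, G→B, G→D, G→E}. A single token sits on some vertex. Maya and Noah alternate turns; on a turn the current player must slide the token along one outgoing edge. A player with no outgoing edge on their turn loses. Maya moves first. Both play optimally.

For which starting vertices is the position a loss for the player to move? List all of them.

Classify positions by backward induction: terminal positions (no move available) are L. From any other position, the mover wins iff some move reaches an L.
Every edge goes from a vertex to one that appears earlier in the order D, B, E, G, C, A, F, so processing vertices in that order labels each vertex after all of its successors.
D: no outgoing edge → L
B: W (go to D, an L position)
E: W (go to D, an L position)
G: W (go to D, an L position)
C: L (options G(W), B(W) are all W)
A: W (go to C, an L position)
F: W (go to C, an L position)
The losing starting vertices are exactly the entries labelled L in this table (2 of them).

C, D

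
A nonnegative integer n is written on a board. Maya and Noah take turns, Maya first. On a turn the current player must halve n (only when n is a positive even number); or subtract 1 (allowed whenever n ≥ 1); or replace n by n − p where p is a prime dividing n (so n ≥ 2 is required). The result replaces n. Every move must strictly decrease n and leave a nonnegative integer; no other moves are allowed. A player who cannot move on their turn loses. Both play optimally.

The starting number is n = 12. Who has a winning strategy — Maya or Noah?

Maya wins.

Compute win/loss labels from the base case upward. A position with no move is L. Any other position is W if it can reach an L in one move, else L.
n=0: no move → L
n=1: →0(L), so W
n=2: →0(L), so W
n=3: →0(L), so W
n=4: →2(W), 3(W) — all W, so L
n=5: →0(L), so W
n=6: →4(L), so W
n=7: →0(L), so W
n=8: →4(L), so W
n=9: →6(W), 8(W) — all W, so L
n=10: →9(L), so W
n=11: →0(L), so W
n=12: →9(L), so W
The starting position 12 is W: Maya should move to 9, handing over an L position.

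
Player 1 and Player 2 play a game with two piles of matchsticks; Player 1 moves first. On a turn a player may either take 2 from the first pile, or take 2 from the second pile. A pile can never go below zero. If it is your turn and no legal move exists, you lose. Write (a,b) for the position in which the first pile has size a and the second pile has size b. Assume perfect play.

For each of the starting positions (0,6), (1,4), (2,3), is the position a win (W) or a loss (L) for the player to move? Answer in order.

(0,6): W, (1,4): L, (2,3): L

Positions with no move are L. A position that does have a move is losing for the player to move precisely when every available move leads to a winning position for the opponent. Fill in the labels:
No move ever increases a pile, so every position that can arise here has a ≤ 2 and b ≤ 6; it is enough to label the cells with 0 ≤ a ≤ 2 and 0 ≤ b ≤ 6.
Every move lowers a or b (never raises either), so fill the grid row by row in increasing a, and left to right within a row: each cell's successors are then already labelled.
      b=0  b=1  b=2  b=3  b=4  b=5  b=6
a=0:    L    L    W    W    L    L    W
a=1:    L    L    W    W    L    L    W
a=2:    W    W    L    L    W    W    L
Cells with no legal move (terminal, hence L): (0,0), (0,1), (1,0), (1,1).
The remaining L cells, each justified by listing all of its moves:
(0,4): the only move is to (0,2)(W), a W ⇒ L
(0,5): the only move is to (0,3)(W), a W ⇒ L
(1,4): the only move is to (1,2)(W), a W ⇒ L
(1,5): the only move is to (1,3)(W), a W ⇒ L
(2,2): moves to (0,2)(W), (2,0)(W); every one is W ⇒ L
(2,3): moves to (0,3)(W), (2,1)(W); every one is W ⇒ L
(2,6): moves to (0,6)(W), (2,4)(W); every one is W ⇒ L
Every other cell has at least one move into one of the L cells above, so it is W.
(0,6): the move to (0,4) reaches an L cell, so W
(1,4): one of the L cells justified above, so L
(2,3): one of the L cells justified above, so L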